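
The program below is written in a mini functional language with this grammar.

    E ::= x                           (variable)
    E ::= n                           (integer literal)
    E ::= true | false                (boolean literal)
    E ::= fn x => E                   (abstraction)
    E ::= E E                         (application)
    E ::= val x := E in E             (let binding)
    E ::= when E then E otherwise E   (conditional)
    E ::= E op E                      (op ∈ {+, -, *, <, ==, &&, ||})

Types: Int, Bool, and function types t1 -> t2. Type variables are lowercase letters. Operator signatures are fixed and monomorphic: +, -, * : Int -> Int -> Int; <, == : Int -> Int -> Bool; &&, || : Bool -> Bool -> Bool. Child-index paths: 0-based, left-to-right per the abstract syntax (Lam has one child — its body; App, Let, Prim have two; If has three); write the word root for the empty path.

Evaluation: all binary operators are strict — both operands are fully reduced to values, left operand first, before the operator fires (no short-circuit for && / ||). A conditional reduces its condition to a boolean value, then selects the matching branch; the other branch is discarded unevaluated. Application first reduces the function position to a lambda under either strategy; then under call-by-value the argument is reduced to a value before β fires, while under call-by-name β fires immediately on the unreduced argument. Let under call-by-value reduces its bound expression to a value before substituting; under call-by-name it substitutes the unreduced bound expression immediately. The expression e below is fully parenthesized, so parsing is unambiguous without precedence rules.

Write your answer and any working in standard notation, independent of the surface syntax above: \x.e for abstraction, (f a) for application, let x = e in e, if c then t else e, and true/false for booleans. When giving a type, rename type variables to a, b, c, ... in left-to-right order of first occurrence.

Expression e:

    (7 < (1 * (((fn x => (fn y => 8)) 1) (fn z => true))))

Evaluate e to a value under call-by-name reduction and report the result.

Answer: true

Derivation:
step 0: (7 < (1 * (((\x.(\y.8)) 1) (\z.true))))
step 1: [beta@1.1.0] (7 < (1 * ((\y.8) (\z.true))))
step 2: [beta@1.1] (7 < (1 * 8))
step 3: [delta@1] (7 < 8)
step 4: [delta@root] true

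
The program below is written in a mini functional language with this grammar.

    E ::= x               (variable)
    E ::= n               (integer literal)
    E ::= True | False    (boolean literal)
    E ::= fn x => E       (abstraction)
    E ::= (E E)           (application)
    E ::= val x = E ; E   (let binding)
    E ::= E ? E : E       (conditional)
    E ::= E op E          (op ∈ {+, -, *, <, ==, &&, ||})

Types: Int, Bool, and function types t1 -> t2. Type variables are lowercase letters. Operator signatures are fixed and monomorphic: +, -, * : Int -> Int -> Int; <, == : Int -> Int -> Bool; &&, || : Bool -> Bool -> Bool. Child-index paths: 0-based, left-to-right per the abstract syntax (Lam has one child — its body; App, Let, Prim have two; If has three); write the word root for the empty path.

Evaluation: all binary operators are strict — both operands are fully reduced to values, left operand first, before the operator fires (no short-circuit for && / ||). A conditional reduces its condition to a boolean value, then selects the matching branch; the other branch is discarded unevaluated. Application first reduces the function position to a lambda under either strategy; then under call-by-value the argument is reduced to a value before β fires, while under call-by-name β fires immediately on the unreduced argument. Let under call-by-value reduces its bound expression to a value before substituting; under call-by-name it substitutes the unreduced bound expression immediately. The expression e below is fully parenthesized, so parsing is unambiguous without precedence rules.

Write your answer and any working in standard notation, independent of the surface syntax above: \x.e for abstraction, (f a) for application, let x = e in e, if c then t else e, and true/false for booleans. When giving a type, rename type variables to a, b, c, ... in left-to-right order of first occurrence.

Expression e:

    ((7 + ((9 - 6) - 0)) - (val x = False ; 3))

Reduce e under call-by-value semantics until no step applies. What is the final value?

Answer: 7

Trace:
step 0: ((7 + ((9 - 6) - 0)) - (let x = false in 3))
step 1: [delta@0.1.0] ((7 + (3 - 0)) - (let x = false in 3))
step 2: [delta@0.1] ((7 + 3) - (let x = false in 3))
step 3: [delta@0] (10 - (let x = false in 3))
step 4: [let@1] (10 - 3)
step 5: [delta@root] 7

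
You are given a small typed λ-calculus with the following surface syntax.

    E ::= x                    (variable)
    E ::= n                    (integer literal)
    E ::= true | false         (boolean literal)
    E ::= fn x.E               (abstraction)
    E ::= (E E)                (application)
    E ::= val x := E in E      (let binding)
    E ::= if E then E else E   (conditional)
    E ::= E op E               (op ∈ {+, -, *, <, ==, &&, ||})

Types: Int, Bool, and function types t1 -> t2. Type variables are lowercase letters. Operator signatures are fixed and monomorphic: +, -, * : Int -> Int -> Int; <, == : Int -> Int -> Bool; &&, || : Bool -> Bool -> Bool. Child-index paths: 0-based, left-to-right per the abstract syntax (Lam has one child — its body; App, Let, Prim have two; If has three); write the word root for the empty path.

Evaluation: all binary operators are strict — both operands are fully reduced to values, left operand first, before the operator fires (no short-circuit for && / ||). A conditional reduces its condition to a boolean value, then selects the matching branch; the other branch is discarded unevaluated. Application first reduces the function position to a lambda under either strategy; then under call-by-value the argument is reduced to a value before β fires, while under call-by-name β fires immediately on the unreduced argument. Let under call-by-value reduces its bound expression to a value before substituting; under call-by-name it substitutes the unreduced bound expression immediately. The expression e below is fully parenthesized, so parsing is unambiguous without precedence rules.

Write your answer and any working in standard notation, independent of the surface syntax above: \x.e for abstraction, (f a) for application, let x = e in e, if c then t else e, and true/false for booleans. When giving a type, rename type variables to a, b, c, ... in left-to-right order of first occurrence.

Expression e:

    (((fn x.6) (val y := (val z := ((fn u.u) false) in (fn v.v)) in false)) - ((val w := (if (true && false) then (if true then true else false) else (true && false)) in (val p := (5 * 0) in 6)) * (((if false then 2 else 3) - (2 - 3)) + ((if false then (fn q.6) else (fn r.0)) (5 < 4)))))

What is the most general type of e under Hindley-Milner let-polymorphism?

Answer: Int

Working:
\x._ : a -> Int
u : b
\u._ : b -> b
  unify b -> b ~ Bool -> c
  unify b ~ Bool
  unify Bool ~ c
_ _ : Bool
let z : Bool
v : d
\v._ : d -> d
let y : forall. d -> d
  unify a -> Int ~ Bool -> e
  unify a ~ Bool
  unify Int ~ e
_ _ : Int
  unify Int ~ Int
  unify Bool ~ Bool
  unify Bool ~ Bool
  unify Bool ~ Bool
  unify Bool ~ Bool
  unify Bool ~ Bool
  unify Bool ~ Bool
  unify Bool ~ Bool
  unify Bool ~ Bool
let w : Bool
  unify Int ~ Int
  unify Int ~ Int
let p : Int
  unify Int ~ Int
  unify Bool ~ Bool
  unify Int ~ Int
  unify Int ~ Int
  unify Int ~ Int
  unify Int ~ Int
  unify Int ~ Int
  unify Int ~ Int
  unify Bool ~ Bool
\q._ : f -> Int
\r._ : g -> Int
  unify f -> Int ~ g -> Int
  unify f ~ g
  unify Int ~ Int
  unify Int ~ Int
  unify Int ~ Int
  unify g -> Int ~ Bool -> h
  unify g ~ Bool
  unify Int ~ h
_ _ : Int
  unify Int ~ Int
  unify Int ~ Int
  unify Int ~ Int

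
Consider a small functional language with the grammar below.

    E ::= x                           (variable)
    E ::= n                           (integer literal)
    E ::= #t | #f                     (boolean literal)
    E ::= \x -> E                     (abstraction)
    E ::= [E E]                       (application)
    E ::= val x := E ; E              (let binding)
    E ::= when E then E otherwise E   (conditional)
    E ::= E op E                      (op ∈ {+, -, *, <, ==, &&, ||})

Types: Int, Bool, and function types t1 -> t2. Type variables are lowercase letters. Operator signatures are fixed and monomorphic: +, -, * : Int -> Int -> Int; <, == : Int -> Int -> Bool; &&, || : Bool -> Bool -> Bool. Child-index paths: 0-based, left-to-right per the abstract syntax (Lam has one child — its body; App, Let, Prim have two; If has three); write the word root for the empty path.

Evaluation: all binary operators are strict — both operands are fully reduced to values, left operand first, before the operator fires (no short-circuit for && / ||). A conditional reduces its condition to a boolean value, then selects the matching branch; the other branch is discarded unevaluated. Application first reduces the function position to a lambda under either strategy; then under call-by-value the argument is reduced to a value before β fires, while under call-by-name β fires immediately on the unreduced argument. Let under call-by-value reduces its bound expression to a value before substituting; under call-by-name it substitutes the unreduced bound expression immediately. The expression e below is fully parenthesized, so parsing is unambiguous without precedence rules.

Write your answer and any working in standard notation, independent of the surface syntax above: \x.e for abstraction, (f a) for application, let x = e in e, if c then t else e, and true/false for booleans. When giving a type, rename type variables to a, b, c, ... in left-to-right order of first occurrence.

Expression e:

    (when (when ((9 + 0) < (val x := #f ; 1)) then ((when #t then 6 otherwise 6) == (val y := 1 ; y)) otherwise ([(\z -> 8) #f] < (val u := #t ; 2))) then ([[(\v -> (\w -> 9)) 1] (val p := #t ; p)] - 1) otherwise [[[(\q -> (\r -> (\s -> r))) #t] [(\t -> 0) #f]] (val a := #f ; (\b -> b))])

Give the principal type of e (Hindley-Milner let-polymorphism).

Answer: Int

Derivation:
  unify Int ~ Int
  unify Int ~ Int
  unify Int ~ Int
let x : Bool
  unify Int ~ Int
  unify Bool ~ Bool
  unify Bool ~ Bool
  unify Int ~ Int
  unify Int ~ Int
let y : Int
y : Int
  unify Int ~ Int
\z._ : a -> Int
  unify a -> Int ~ Bool -> b
  unify a ~ Bool
  unify Int ~ b
_ _ : Int
  unify Int ~ Int
let u : Bool
  unify Int ~ Int
  unify Bool ~ Bool
  unify Bool ~ Bool
\w._ : d -> Int
\v._ : c -> d -> Int
  unify c -> d -> Int ~ Int -> e
  unify c ~ Int
  unify d -> Int ~ e
_ _ : d -> Int
let p : Bool
p : Bool
  unify d -> Int ~ Bool -> f
  unify d ~ Bool
  unify Int ~ f
_ _ : Int
  unify Int ~ Int
  unify Int ~ Int
r : h
\s._ : i -> h
\r._ : h -> i -> h
\q._ : g -> h -> i -> h
  unify g -> h -> i -> h ~ Bool -> j
  unify g ~ Bool
  unify h -> i -> h ~ j
_ _ : h -> i -> h
\t._ : k -> Int
  unify k -> Int ~ Bool -> l
  unify k ~ Bool
  unify Int ~ l
_ _ : Int
  unify h -> i -> h ~ Int -> m
  unify h ~ Int
  unify i -> Int ~ m
_ _ : i -> Int
let a : Bool
b : n
\b._ : n -> n
  unify i -> Int ~ (n -> n) -> o
  unify i ~ n -> n
  unify Int ~ o
_ _ : Int
  unify Int ~ Int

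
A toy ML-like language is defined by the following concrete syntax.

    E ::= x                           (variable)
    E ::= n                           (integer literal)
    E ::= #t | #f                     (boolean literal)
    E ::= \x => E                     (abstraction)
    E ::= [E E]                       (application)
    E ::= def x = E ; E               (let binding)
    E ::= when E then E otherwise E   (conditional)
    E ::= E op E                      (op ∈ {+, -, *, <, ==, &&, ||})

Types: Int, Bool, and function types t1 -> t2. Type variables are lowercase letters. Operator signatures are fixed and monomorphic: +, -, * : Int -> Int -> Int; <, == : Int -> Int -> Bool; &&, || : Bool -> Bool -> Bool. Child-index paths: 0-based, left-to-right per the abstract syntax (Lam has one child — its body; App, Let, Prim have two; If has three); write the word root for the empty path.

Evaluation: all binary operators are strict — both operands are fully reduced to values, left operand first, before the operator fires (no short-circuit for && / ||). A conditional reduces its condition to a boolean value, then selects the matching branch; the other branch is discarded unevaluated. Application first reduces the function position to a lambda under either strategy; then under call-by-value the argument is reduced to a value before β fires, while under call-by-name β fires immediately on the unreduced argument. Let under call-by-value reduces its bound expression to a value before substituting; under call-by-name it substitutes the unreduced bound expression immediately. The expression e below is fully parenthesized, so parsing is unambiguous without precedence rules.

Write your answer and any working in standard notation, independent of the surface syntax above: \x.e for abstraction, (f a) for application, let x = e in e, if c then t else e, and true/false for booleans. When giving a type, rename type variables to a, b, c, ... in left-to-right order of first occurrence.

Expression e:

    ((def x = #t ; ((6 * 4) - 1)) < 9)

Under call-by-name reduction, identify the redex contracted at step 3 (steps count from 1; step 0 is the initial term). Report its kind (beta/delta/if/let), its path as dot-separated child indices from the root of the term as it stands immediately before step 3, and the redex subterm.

Answer: delta at 0 : (24 - 1)

Working:
step 0: ((let x = true in ((6 * 4) - 1)) < 9)
step 1: [let@0] (((6 * 4) - 1) < 9)
step 2: [delta@0.0] ((24 - 1) < 9)
step 3: [delta@0] (23 < 9)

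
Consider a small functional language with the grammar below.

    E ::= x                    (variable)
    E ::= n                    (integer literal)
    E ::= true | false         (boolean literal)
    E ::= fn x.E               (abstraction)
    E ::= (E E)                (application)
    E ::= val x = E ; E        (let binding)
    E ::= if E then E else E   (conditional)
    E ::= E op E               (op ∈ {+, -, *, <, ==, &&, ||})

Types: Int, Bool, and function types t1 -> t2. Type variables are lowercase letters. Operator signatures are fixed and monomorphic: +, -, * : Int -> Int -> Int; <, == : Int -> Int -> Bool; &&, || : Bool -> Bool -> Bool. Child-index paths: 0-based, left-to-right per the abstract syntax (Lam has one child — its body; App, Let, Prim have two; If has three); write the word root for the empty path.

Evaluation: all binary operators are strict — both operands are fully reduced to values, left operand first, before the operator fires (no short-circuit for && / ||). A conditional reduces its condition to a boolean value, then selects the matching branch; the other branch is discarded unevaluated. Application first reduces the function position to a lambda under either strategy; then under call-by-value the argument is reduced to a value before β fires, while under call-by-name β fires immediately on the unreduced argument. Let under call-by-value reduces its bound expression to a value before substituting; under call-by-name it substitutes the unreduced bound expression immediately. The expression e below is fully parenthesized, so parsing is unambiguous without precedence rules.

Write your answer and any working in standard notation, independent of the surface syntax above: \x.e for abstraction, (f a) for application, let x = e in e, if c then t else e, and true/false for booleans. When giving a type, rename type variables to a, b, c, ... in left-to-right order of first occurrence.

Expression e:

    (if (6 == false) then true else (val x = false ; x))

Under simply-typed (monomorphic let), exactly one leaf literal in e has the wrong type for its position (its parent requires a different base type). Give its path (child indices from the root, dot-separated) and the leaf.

Answer: 0.1 : false

Working:
  unify Int ~ Int
  unify Bool ~ Int
  FAIL: mismatch Bool ~ Int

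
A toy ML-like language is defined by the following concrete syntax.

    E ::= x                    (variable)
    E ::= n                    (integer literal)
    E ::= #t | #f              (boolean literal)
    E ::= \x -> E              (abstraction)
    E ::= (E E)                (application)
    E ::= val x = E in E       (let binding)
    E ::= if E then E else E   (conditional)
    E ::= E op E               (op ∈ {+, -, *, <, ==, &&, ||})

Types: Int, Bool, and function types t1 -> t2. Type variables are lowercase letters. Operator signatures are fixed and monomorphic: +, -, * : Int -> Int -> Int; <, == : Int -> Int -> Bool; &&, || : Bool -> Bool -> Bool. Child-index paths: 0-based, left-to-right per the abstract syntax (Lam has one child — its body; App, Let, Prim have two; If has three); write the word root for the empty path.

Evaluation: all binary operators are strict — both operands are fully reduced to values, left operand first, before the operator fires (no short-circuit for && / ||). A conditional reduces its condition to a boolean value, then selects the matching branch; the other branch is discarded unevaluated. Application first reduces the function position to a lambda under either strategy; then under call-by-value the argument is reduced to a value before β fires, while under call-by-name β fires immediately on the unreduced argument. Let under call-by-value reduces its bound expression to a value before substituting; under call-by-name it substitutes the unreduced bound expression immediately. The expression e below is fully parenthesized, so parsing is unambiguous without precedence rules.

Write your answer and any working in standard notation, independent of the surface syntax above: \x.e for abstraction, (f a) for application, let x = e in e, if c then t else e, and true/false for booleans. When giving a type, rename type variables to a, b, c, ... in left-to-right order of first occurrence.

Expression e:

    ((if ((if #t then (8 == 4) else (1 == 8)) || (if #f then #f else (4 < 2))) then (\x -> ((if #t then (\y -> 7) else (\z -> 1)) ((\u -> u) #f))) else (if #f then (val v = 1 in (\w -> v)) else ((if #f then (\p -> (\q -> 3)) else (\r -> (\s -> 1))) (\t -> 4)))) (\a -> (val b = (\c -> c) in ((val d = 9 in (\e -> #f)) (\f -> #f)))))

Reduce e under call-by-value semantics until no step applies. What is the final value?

Derivation:
step 0: ((if ((if true then (8 == 4) else (1 == 8)) || (if false then false else (4 < 2))) then (\x.((if true then (\y.7) else (\z.1)) ((\u.u) false))) else (if false then (let v = 1 in (\w.v)) else ((if false then (\p.(\q.3)) else (\r.(\s.1))) (\t.4)))) (\a.(let b = (\c.c) in ((let d = 9 in (\e.false)) (\f.false)))))
step 1: [if@0.0.0] ((if ((8 == 4) || (if false then false else (4 < 2))) then (\x.((if true then (\y.7) else (\z.1)) ((\u.u) false))) else (if false then (let v = 1 in (\w.v)) else ((if false then (\p.(\q.3)) else (\r.(\s.1))) (\t.4)))) (\a.(let b = (\c.c) in ((let d = 9 in (\e.false)) (\f.false)))))
step 2: [delta@0.0.0] ((if (false || (if false then false else (4 < 2))) then (\x.((if true then (\y.7) else (\z.1)) ((\u.u) false))) else (if false then (let v = 1 in (\w.v)) else ((if false then (\p.(\q.3)) else (\r.(\s.1))) (\t.4)))) (\a.(let b = (\c.c) in ((let d = 9 in (\e.false)) (\f.false)))))
step 3: [if@0.0.1] ((if (false || (4 < 2)) then (\x.((if true then (\y.7) else (\z.1)) ((\u.u) false))) else (if false then (let v = 1 in (\w.v)) else ((if false then (\p.(\q.3)) else (\r.(\s.1))) (\t.4)))) (\a.(let b = (\c.c) in ((let d = 9 in (\e.false)) (\f.false)))))
step 4: [delta@0.0.1] ((if (false || false) then (\x.((if true then (\y.7) else (\z.1)) ((\u.u) false))) else (if false then (let v = 1 in (\w.v)) else ((if false then (\p.(\q.3)) else (\r.(\s.1))) (\t.4)))) (\a.(let b = (\c.c) in ((let d = 9 in (\e.false)) (\f.false)))))
step 5: [delta@0.0] ((if false then (\x.((if true then (\y.7) else (\z.1)) ((\u.u) false))) else (if false then (let v = 1 in (\w.v)) else ((if false then (\p.(\q.3)) else (\r.(\s.1))) (\t.4)))) (\a.(let b = (\c.c) in ((let d = 9 in (\e.false)) (\f.false)))))
step 6: [if@0] ((if false then (let v = 1 in (\w.v)) else ((if false then (\p.(\q.3)) else (\r.(\s.1))) (\t.4))) (\a.(let b = (\c.c) in ((let d = 9 in (\e.false)) (\f.false)))))
step 7: [if@0] (((if false then (\p.(\q.3)) else (\r.(\s.1))) (\t.4)) (\a.(let b = (\c.c) in ((let d = 9 in (\e.false)) (\f.false)))))
step 8: [if@0.0] (((\r.(\s.1)) (\t.4)) (\a.(let b = (\c.c) in ((let d = 9 in (\e.false)) (\f.false)))))
step 9: [beta@0] ((\s.1) (\a.(let b = (\c.c) in ((let d = 9 in (\e.false)) (\f.false)))))
step 10: [beta@root] 1

Answer: 1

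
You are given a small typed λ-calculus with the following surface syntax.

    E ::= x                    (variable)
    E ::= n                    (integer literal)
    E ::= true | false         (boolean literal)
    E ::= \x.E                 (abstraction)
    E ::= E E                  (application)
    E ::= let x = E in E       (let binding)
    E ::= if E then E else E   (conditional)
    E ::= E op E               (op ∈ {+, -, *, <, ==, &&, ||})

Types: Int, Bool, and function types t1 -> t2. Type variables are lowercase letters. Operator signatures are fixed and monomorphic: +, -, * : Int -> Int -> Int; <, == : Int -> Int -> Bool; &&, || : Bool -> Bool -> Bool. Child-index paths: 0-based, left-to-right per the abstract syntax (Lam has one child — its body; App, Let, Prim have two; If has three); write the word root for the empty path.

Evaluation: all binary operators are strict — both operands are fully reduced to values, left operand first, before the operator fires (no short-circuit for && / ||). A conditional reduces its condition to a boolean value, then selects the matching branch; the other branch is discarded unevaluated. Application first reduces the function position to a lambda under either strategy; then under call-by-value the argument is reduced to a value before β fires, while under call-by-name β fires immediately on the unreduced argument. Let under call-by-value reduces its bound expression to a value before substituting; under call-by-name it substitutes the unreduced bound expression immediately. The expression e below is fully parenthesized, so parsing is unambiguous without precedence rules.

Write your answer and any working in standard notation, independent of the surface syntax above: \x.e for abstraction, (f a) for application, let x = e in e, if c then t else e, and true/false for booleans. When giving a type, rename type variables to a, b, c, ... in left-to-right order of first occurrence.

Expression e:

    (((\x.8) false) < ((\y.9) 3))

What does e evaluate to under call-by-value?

Working:
step 0: (((\x.8) false) < ((\y.9) 3))
step 1: [beta@0] (8 < ((\y.9) 3))
step 2: [beta@1] (8 < 9)
step 3: [delta@root] true

Answer: true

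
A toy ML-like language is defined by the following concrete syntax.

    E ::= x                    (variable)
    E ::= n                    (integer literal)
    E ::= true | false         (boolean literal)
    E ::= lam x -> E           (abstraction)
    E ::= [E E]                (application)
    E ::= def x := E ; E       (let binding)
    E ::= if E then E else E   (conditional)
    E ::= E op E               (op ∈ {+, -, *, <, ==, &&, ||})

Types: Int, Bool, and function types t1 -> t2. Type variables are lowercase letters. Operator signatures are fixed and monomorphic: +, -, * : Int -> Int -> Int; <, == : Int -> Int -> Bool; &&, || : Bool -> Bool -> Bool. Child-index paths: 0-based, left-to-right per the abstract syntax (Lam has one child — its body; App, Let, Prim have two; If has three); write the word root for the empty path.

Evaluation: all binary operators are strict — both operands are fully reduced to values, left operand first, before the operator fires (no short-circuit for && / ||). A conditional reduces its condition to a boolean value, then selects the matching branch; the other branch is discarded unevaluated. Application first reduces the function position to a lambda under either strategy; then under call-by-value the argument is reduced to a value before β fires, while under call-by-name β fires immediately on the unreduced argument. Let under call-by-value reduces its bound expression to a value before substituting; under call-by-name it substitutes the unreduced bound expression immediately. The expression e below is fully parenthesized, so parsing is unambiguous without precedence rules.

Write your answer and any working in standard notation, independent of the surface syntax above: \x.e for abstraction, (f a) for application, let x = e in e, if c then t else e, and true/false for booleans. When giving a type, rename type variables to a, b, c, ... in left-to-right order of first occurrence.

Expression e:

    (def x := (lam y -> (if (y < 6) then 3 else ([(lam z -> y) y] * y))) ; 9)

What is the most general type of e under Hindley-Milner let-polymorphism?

Answer: Int

Working:
y : a
  unify a ~ Int
  unify Int ~ Int
  unify Bool ~ Bool
y : Int
\z._ : b -> Int
y : Int
  unify b -> Int ~ Int -> c
  unify b ~ Int
  unify Int ~ c
_ _ : Int
  unify Int ~ Int
y : Int
  unify Int ~ Int
  unify Int ~ Int
\y._ : Int -> Int
let x : Int -> Int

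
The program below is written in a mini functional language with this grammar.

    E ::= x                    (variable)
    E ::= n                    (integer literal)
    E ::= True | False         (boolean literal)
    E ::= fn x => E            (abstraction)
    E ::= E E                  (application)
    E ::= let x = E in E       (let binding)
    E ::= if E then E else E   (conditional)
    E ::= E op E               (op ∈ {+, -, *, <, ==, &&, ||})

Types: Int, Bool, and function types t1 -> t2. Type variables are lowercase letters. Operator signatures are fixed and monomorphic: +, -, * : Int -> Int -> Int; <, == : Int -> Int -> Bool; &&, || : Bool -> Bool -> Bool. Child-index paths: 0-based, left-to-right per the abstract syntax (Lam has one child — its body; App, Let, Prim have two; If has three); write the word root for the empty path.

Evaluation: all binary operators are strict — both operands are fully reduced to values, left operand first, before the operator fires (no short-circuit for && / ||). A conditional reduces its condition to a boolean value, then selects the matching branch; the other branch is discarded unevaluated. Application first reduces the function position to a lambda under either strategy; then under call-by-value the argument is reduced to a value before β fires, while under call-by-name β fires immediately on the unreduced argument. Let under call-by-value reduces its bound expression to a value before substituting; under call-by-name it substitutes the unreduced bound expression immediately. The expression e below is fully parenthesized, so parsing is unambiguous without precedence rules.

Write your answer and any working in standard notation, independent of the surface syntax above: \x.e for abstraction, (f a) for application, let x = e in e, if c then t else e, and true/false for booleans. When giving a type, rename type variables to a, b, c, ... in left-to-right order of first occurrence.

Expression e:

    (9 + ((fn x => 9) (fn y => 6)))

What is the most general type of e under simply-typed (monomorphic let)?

Trace:
  unify Int ~ Int
\x._ : a -> Int
\y._ : b -> Int
  unify a -> Int ~ (b -> Int) -> c
  unify a ~ b -> Int
  unify Int ~ c
_ _ : Int
  unify Int ~ Int

Answer: Int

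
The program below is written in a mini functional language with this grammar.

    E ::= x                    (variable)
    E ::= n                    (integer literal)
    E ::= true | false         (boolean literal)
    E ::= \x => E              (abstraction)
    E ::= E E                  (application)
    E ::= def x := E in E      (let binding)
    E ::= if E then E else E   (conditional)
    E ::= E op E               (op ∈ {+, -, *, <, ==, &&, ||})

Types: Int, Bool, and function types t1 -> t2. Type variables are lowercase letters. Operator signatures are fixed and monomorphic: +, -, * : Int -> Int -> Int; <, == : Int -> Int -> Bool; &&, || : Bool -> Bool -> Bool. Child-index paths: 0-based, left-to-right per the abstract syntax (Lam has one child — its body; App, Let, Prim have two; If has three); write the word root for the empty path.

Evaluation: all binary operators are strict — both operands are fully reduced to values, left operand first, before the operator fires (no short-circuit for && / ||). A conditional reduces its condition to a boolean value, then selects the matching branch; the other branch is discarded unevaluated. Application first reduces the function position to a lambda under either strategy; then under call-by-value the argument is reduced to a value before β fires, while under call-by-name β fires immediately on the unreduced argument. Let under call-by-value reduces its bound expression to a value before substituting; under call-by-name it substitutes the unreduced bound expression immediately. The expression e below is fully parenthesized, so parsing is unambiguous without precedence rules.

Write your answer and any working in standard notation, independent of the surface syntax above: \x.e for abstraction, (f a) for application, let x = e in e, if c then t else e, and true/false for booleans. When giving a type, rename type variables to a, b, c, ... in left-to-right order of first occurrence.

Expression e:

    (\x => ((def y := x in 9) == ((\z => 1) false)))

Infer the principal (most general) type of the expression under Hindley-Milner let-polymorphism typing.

Answer: a -> Bool

Trace:
x : a
let y : a
  unify Int ~ Int
\z._ : b -> Int
  unify b -> Int ~ Bool -> c
  unify b ~ Bool
  unify Int ~ c
_ _ : Int
  unify Int ~ Int
\x._ : a -> Bool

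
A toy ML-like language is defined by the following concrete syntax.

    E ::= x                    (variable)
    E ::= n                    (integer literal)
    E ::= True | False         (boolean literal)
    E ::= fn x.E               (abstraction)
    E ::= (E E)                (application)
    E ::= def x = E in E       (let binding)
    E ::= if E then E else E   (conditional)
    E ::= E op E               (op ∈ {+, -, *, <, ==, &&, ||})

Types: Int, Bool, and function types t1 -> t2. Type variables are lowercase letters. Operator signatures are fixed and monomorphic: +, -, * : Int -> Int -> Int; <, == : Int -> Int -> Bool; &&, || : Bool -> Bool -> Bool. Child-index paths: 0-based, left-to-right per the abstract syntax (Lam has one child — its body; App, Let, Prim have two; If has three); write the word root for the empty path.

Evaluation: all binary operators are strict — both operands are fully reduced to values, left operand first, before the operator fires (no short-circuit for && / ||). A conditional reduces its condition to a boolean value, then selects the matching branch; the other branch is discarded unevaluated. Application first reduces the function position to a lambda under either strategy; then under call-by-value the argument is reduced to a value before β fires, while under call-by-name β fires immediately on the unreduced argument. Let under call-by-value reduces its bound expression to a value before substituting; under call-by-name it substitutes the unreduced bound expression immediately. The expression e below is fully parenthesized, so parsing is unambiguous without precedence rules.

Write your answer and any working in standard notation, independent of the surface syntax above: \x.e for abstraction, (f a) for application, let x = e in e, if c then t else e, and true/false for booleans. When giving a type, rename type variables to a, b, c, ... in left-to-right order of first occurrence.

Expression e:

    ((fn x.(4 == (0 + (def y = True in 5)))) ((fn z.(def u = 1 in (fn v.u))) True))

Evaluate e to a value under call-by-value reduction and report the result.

Derivation:
step 0: ((\x.(4 == (0 + (let y = true in 5)))) ((\z.(let u = 1 in (\v.u))) true))
step 1: [beta@1] ((\x.(4 == (0 + (let y = true in 5)))) (let u = 1 in (\v.u)))
step 2: [let@1] ((\x.(4 == (0 + (let y = true in 5)))) (\v.1))
step 3: [beta@root] (4 == (0 + (let y = true in 5)))
step 4: [let@1.1] (4 == (0 + 5))
step 5: [delta@1] (4 == 5)
step 6: [delta@root] false

Answer: false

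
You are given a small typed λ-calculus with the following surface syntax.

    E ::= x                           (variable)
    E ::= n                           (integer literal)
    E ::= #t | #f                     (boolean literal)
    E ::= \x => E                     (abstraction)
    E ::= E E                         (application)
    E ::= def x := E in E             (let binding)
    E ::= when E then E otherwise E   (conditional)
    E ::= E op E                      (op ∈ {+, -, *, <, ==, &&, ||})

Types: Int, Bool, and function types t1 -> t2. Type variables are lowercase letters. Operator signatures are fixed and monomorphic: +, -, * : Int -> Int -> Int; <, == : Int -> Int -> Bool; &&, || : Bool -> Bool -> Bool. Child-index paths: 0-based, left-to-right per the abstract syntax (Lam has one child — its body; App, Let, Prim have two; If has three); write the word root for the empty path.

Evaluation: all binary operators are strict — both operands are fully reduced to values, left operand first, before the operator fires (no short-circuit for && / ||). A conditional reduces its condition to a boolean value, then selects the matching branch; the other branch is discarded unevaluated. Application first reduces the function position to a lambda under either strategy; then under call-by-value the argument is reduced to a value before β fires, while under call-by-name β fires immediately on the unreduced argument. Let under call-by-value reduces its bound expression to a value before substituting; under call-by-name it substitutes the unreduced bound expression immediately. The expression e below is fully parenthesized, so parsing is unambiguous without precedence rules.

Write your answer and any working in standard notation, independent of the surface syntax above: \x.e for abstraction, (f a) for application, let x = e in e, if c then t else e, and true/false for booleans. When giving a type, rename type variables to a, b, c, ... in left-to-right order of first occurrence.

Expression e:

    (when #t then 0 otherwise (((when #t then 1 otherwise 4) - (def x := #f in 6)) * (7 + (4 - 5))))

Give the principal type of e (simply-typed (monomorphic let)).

Derivation:
  unify Bool ~ Bool
  unify Bool ~ Bool
  unify Int ~ Int
  unify Int ~ Int
let x : Bool
  unify Int ~ Int
  unify Int ~ Int
  unify Int ~ Int
  unify Int ~ Int
  unify Int ~ Int
  unify Int ~ Int
  unify Int ~ Int
  unify Int ~ Int

Answer: Int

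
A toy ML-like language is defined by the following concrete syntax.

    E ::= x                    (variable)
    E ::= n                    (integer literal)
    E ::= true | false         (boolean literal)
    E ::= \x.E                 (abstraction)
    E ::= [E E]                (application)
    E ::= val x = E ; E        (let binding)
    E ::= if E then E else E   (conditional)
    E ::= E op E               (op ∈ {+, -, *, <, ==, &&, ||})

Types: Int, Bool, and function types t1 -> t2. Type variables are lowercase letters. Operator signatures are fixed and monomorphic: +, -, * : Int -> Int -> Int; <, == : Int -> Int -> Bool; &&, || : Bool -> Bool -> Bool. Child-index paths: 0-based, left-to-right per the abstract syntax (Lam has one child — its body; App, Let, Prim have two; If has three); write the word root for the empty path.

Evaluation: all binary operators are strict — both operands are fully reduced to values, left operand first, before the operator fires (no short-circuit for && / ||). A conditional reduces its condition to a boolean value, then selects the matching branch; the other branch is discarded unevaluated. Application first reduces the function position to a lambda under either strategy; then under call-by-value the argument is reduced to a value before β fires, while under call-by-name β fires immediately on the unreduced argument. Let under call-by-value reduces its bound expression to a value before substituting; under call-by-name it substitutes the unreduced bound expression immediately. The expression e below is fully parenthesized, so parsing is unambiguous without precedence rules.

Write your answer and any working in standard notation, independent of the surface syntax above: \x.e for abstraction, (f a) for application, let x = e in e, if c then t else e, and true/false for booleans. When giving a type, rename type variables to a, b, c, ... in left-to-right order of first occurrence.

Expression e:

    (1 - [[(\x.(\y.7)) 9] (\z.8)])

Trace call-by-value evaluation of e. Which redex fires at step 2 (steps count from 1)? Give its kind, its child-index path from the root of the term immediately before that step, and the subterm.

Derivation:
step 0: (1 - (((\x.(\y.7)) 9) (\z.8)))
step 1: [beta@1.0] (1 - ((\y.7) (\z.8)))
step 2: [beta@1] (1 - 7)

Answer: beta at 1 : ((\y.7) (\z.8))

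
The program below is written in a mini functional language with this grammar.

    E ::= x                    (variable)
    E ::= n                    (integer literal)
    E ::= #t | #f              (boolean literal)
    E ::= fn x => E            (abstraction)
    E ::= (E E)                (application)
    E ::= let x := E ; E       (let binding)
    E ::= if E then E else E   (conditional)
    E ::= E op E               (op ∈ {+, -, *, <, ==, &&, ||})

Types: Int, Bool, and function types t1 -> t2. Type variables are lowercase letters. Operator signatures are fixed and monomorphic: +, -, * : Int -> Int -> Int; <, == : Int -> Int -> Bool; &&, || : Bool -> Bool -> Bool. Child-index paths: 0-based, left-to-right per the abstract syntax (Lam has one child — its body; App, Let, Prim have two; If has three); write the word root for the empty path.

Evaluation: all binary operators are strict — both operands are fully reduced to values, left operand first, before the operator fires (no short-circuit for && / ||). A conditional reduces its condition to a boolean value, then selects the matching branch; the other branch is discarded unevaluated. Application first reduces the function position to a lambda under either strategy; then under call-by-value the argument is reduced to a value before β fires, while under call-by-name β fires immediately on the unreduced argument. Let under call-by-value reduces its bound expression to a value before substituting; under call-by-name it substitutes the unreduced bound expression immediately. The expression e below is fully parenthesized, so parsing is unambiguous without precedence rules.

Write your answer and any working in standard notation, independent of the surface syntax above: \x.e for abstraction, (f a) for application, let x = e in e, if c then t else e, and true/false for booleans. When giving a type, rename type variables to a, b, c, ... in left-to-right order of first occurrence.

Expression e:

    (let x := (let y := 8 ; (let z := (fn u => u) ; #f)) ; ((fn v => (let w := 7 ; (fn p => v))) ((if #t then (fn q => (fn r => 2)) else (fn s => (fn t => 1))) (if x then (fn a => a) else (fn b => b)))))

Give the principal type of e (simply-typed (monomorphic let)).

Answer: a -> b -> Int

Working:
let y : Int
u : a
\u._ : a -> a
let z : a -> a
let x : Bool
let w : Int
v : b
\p._ : c -> b
\v._ : b -> c -> b
  unify Bool ~ Bool
\r._ : e -> Int
\q._ : d -> e -> Int
\t._ : g -> Int
\s._ : f -> g -> Int
  unify d -> e -> Int ~ f -> g -> Int
  unify d ~ f
  unify e -> Int ~ g -> Int
  unify e ~ g
  unify Int ~ Int
x : Bool
  unify Bool ~ Bool
a : h
\a._ : h -> h
b : i
\b._ : i -> i
  unify h -> h ~ i -> i
  unify h ~ i
  unify i ~ i
  unify f -> g -> Int ~ (i -> i) -> j
  unify f ~ i -> i
  unify g -> Int ~ j
_ _ : g -> Int
  unify b -> c -> b ~ (g -> Int) -> k
  unify b ~ g -> Int
  unify c -> g -> Int ~ k
_ _ : c -> g -> Int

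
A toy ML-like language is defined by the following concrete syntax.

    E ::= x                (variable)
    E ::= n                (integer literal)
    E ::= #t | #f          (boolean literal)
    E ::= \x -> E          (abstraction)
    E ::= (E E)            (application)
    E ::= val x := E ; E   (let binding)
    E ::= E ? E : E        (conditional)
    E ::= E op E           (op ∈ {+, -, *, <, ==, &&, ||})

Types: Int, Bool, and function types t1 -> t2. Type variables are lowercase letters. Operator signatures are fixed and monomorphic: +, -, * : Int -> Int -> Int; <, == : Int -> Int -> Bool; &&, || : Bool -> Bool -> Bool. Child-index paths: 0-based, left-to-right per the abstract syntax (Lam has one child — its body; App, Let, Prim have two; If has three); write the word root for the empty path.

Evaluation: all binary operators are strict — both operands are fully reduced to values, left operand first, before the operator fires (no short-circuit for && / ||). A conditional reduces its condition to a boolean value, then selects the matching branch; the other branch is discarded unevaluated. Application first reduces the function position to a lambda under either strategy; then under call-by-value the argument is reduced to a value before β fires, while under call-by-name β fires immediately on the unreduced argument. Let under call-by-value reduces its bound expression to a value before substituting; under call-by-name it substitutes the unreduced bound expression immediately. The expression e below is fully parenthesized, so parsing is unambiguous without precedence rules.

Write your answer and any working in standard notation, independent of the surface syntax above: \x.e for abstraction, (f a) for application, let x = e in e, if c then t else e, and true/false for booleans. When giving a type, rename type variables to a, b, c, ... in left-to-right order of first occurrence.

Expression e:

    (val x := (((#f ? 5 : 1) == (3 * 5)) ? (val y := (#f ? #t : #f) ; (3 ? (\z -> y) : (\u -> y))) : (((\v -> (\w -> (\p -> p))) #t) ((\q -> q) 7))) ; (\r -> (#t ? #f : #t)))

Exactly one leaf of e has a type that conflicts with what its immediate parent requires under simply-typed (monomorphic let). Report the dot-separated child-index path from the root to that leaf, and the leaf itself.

Derivation:
  unify Bool ~ Bool
  unify Int ~ Int
  unify Int ~ Int
  unify Int ~ Int
  unify Int ~ Int
  unify Int ~ Int
  unify Bool ~ Bool
  unify Bool ~ Bool
  unify Bool ~ Bool
let y : Bool
  unify Int ~ Bool
  FAIL: mismatch Int ~ Bool

Answer: 0.1.1.0 : 3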